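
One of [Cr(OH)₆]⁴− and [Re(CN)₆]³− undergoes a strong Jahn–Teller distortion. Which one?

[Cr(OH)₆]⁴−

[Cr(OH)₆]⁴−: Summing ligand charges against the −4 overall charge gives an oxidation state of +2 for chromium. Group 6 minus oxidation state 2 gives a d⁴ configuration. Hydroxide is a weak-field ligand for a first-row metal, so the complex is high-spin. The t₂g³e_g¹ (high-spin) configuration has an unevenly filled e_g set; the Jahn–Teller theorem predicts a tetragonal distortion (typically axial elongation) to lift the degeneracy.
[Re(CN)₆]³−: Each cyanide is −1; balancing the −3 overall charge requires Re(III). Re sits in group 7, so the d-electron count is 7 − 3 = 4. A 5d ion has a large Δₒ and is invariably low-spin. The d⁴ configuration leaves the e_g set evenly filled (or empty) — no strong Jahn–Teller driving force.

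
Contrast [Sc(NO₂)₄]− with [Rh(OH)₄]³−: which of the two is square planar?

[Rh(OH)₄]³−

For [Sc(NO₂)₄]−: Each nitro (N-bound nitrite) is −1; balancing the −1 overall charge requires Sc(III). Scandium is a group-3 element; Sc(III) is therefore d⁰. A d⁰ ion has no crystal-field stabilisation preference between square planar and tetrahedral, so four ligands adopt the sterically favoured tetrahedral geometry. → tetrahedral.
For [Rh(OH)₄]³−: Ligand charges: each hydroxide is −1. With an overall charge of −3 the rhodium centre must be in the +1 oxidation state. Group 9 minus oxidation state 1 gives a d⁸ configuration. A 4d d⁸ ion has a large crystal-field splitting; square planar leaves the high-energy d_{x²−y²} orbital empty and maximises CFSE. → square planar.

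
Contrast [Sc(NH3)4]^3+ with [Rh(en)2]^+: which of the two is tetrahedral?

For [Sc(NH3)4]^3+: Summing ligand charges against the +3 overall charge gives an oxidation state of +3 for scandium. Group 3 minus oxidation state 3 gives a d⁰ configuration. A d⁰ ion has no crystal-field stabilisation preference between square planar and tetrahedral, so four ligands adopt the sterically favoured tetrahedral geometry. → tetrahedral.
For [Rh(en)2]^+: Ligand charges: ethylenediamine is neutral. With an overall charge of +1 the rhodium centre must be in the +1 oxidation state. Rh sits in group 9, so the d-electron count is 9 − 1 = 8. A 4d d⁸ ion has a large crystal-field splitting; square planar leaves the high-energy d_{x²−y²} orbital empty and maximises CFSE. → square planar.

[Sc(NH3)4]^3+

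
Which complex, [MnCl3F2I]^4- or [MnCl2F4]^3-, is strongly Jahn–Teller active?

[MnCl3F2I]^4-: Ligand charges: each chloride is −1; each fluoride is −1; each iodide is −1. With an overall charge of −4 the manganese centre must be in the +2 oxidation state. Manganese is a group-7 element; Mn(II) is therefore d⁵. Chloride, fluoride, and iodide are weak-field ligands for a first-row metal, so the complex is high-spin. The d⁵ configuration leaves the e_g set evenly filled (or empty) — no strong Jahn–Teller driving force.
[MnCl2F4]^3-: Summing ligand charges against the −3 overall charge gives an oxidation state of +3 for manganese. Group 7 minus oxidation state 3 gives a d⁴ configuration. Chloride and fluoride are weak-field ligands for a first-row metal, so the complex is high-spin. The t₂g³e_g¹ (high-spin) configuration has an unevenly filled e_g set; the Jahn–Teller theorem predicts a tetragonal distortion (typically axial elongation) to lift the degeneracy.

[MnCl2F4]^3-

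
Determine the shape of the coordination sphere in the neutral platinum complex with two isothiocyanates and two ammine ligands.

Ligand charges: each isothiocyanate is −1; ammonia is neutral. With an overall charge of 0 the platinum centre must be in the +2 oxidation state.
Group 10 minus oxidation state 2 gives a d⁸ configuration.
With 4 monodentate ligands the coordination number is 4.
A 5d d⁸ ion has a large crystal-field splitting; square planar leaves the high-energy d_{x²−y²} orbital empty and maximises CFSE.

square planar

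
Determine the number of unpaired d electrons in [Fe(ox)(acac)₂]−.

5

Ligand charges: each oxalate is −2; each acetylacetonate is −1. With an overall charge of −1 the iron centre must be in the +3 oxidation state.
Iron is a group-8 element; Fe(III) is therefore d⁵.
Counting donor atoms: 1×oxalate (bidentate) → 2 donors; 2×acetylacetonate (bidentate) → 4 donors. Coordination number = 6.
The spin state decides the count: Acetylacetonate and oxalate are weak-field ligands for a first-row metal, so the complex is high-spin.
An octahedral high-spin d⁵ ion is t₂g³e_g², giving 5 unpaired electrons.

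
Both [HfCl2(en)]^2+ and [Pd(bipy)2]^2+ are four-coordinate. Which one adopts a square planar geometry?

For [HfCl2(en)]^2+: Summing ligand charges against the +2 overall charge gives an oxidation state of +4 for hafnium. Hf sits in group 4, so the d-electron count is 4 − 4 = 0. A d⁰ ion has no crystal-field stabilisation preference between square planar and tetrahedral, so four ligands adopt the sterically favoured tetrahedral geometry. → tetrahedral.
For [Pd(bipy)2]^2+: Summing ligand charges against the +2 overall charge gives an oxidation state of +2 for palladium. Palladium is a group-10 element; Pd(II) is therefore d⁸. A 4d d⁸ ion has a large crystal-field splitting; square planar leaves the high-energy d_{x²−y²} orbital empty and maximises CFSE. → square planar.

[Pd(bipy)2]^2+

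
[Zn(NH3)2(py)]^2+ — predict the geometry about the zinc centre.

trigonal planar

Ligand charges: ammonia is neutral; pyridine is neutral. With an overall charge of +2 the zinc centre must be in the +2 oxidation state.
Group 12 minus oxidation state 2 gives a d¹⁰ configuration.
With 3 monodentate ligands the coordination number is 3.
Three ligands around a d¹⁰ centre minimise repulsion in a trigonal-planar arrangement.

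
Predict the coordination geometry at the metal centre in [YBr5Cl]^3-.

octahedral

Ligand charges: each bromide is −1; each chloride is −1. With an overall charge of −3 the yttrium centre must be in the +3 oxidation state.
Y sits in group 3, so the d-electron count is 3 − 3 = 0.
With 6 monodentate ligands the coordination number is 6.
Six donors around a single metal centre give an octahedral coordination sphere.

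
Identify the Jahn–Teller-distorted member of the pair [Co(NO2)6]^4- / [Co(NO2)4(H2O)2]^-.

[Co(NO2)6]^4-: Ligand charges: each nitro (N-bound nitrite) is −1. With an overall charge of −4 the cobalt centre must be in the +2 oxidation state. Co sits in group 9, so the d-electron count is 9 − 2 = 7. Nitro (N-bound nitrite) is a strong-field ligand (high in the spectrochemical series) for a first-row metal, so the complex is low-spin. The t₂g⁶e_g¹ (low-spin) configuration has an unevenly filled e_g set; the Jahn–Teller theorem predicts a tetragonal distortion (typically axial elongation) to lift the degeneracy.
[Co(NO2)4(H2O)2]^-: Each nitro (N-bound nitrite) is −1; water is neutral; balancing the −1 overall charge requires Co(III). Co sits in group 9, so the d-electron count is 9 − 3 = 6. Co(III) has an exceptionally large octahedral splitting and is low-spin with essentially every ligand except fluoride. The d⁶ configuration leaves the e_g set evenly filled (or empty) — no strong Jahn–Teller driving force.

[Co(NO2)6]^4-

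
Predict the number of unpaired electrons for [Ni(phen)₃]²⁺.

Ligand charges: 1,10-phenanthroline is neutral. With an overall charge of +2 the nickel centre must be in the +2 oxidation state.
Group 10 minus oxidation state 2 gives a d⁸ configuration.
Counting donor atoms: 3×1,10-phenanthroline (bidentate) → 6 donors. Coordination number = 6.
In an octahedral field the d⁸ configuration is t₂g⁶e_g² (only one arrangement possible), giving 2 unpaired electrons.

2 unpaired electrons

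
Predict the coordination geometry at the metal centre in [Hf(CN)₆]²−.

octahedral

Each cyanide is −1; balancing the −2 overall charge requires Hf(IV).
Hf sits in group 4, so the d-electron count is 4 − 4 = 0.
With 6 monodentate ligands the coordination number is 6.
Six donors around a single metal centre give an octahedral coordination sphere.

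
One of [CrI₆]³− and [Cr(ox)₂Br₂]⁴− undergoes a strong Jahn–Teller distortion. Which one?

[CrI₆]³−: Each iodide is −1; balancing the −3 overall charge requires Cr(III). Chromium is a group-6 element; Cr(III) is therefore d³. The d³ configuration leaves the e_g set evenly filled (or empty) — no strong Jahn–Teller driving force.
[Cr(ox)₂Br₂]⁴−: Each oxalate is −2; each bromide is −1; balancing the −4 overall charge requires Cr(II). Cr sits in group 6, so the d-electron count is 6 − 2 = 4. Bromide and oxalate are weak-field ligands for a first-row metal, so the complex is high-spin. The t₂g³e_g¹ (high-spin) configuration has an unevenly filled e_g set; the Jahn–Teller theorem predicts a tetragonal distortion (typically axial elongation) to lift the degeneracy.

[Cr(ox)₂Br₂]⁴−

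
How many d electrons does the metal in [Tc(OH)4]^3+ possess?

d⁰

Ligand charges: each hydroxide is −1. With an overall charge of +3 the technetium centre must be in the +7 oxidation state.
Technetium is a group-7 element; Tc(VII) is therefore d⁰.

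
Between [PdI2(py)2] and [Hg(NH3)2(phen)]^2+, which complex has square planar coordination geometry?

For [PdI2(py)2]: Summing ligand charges against the 0 overall charge gives an oxidation state of +2 for palladium. Pd sits in group 10, so the d-electron count is 10 − 2 = 8. A 4d d⁸ ion has a large crystal-field splitting; square planar leaves the high-energy d_{x²−y²} orbital empty and maximises CFSE. → square planar.
For [Hg(NH3)2(phen)]^2+: Summing ligand charges against the +2 overall charge gives an oxidation state of +2 for mercury. Group 12 minus oxidation state 2 gives a d¹⁰ configuration. A d¹⁰ ion has no crystal-field stabilisation preference between square planar and tetrahedral, so four ligands adopt the sterically favoured tetrahedral geometry. → tetrahedral.

[PdI2(py)2]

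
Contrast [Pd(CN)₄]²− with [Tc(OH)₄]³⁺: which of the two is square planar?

[Pd(CN)₄]²−

For [Pd(CN)₄]²−: Each cyanide is −1; balancing the −2 overall charge requires Pd(II). Group 10 minus oxidation state 2 gives a d⁸ configuration. A 4d d⁸ ion has a large crystal-field splitting; square planar leaves the high-energy d_{x²−y²} orbital empty and maximises CFSE. → square planar.
For [Tc(OH)₄]³⁺: Ligand charges: each hydroxide is −1. With an overall charge of +3 the technetium centre must be in the +7 oxidation state. Technetium is a group-7 element; Tc(VII) is therefore d⁰. A d⁰ ion has no crystal-field stabilisation preference between square planar and tetrahedral, so four ligands adopt the sterically favoured tetrahedral geometry. → tetrahedral.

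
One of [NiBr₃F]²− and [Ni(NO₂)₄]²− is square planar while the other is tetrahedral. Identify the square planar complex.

[Ni(NO₂)₄]²−

For [NiBr₃F]²−: Each bromide is −1; each fluoride is −1; balancing the −2 overall charge requires Ni(II). Ni sits in group 10, so the d-electron count is 10 − 2 = 8. Bromide and fluoride are weak-field ligands. With weak-field ligands the CFSE gain from square planar is small, so a 3d d⁸ ion takes the sterically preferred tetrahedral geometry. → tetrahedral.
For [Ni(NO₂)₄]²−: Ligand charges: each nitro (N-bound nitrite) is −1. With an overall charge of −2 the nickel centre must be in the +2 oxidation state. Nickel is a group-10 element; Ni(II) is therefore d⁸. Nitro (N-bound nitrite) is a strong-field ligand (high in the spectrochemical series). A 3d d⁸ ion with strong-field ligands gains enough CFSE to favour square planar over tetrahedral. → square planar.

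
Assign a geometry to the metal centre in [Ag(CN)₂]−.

Ligand charges: each cyanide is −1. With an overall charge of −1 the silver centre must be in the +1 oxidation state.
Group 11 minus oxidation state 1 gives a d¹⁰ configuration.
With 2 monodentate ligands the coordination number is 2.
A d¹⁰ ion with only two ligands adopts a linear arrangement (sp hybridisation; no CFSE preference).

linear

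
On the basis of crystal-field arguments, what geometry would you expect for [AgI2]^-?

Ligand charges: each iodide is −1. With an overall charge of −1 the silver centre must be in the +1 oxidation state.
Ag sits in group 11, so the d-electron count is 11 − 1 = 10.
Coordination number: 2.
A d¹⁰ ion with only two ligands adopts a linear arrangement (sp hybridisation; no CFSE preference).

linear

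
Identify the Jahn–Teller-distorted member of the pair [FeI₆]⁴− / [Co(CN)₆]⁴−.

[Co(CN)₆]⁴−

[FeI₆]⁴−: Summing ligand charges against the −4 overall charge gives an oxidation state of +2 for iron. Group 8 minus oxidation state 2 gives a d⁶ configuration. Iodide is a weak-field ligand for a first-row metal, so the complex is high-spin. The d⁶ configuration leaves the e_g set evenly filled (or empty) — no strong Jahn–Teller driving force.
[Co(CN)₆]⁴−: Ligand charges: each cyanide is −1. With an overall charge of −4 the cobalt centre must be in the +2 oxidation state. Cobalt is a group-9 element; Co(II) is therefore d⁷. Cyanide is a strong-field ligand (high in the spectrochemical series) for a first-row metal, so the complex is low-spin. The t₂g⁶e_g¹ (low-spin) configuration has an unevenly filled e_g set; the Jahn–Teller theorem predicts a tetragonal distortion (typically axial elongation) to lift the degeneracy.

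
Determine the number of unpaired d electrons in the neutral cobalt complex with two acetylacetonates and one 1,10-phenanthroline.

Ligand charges: each acetylacetonate is −1; 1,10-phenanthroline is neutral. With an overall charge of 0 the cobalt centre must be in the +2 oxidation state.
Co sits in group 9, so the d-electron count is 9 − 2 = 7.
Counting donor atoms: 2×acetylacetonate (bidentate) → 4 donors; 1×1,10-phenanthroline (bidentate) → 2 donors. Coordination number = 6.
The spin state decides the count: Acetylacetonate is a weak-field ligand for a first-row metal, so the complex is high-spin.
An octahedral high-spin d⁷ ion is t₂g⁵e_g², giving 3 unpaired electrons.

3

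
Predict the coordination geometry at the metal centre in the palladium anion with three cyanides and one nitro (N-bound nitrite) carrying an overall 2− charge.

Summing ligand charges against the −2 overall charge gives an oxidation state of +2 for palladium.
Group 10 minus oxidation state 2 gives a d⁸ configuration.
Coordination number: 4.
A 4d d⁸ ion has a large crystal-field splitting; square planar leaves the high-energy d_{x²−y²} orbital empty and maximises CFSE.

square planar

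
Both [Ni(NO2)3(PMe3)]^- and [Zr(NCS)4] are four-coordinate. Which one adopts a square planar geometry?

[Ni(NO2)3(PMe3)]^-

For [Ni(NO2)3(PMe3)]^-: Each nitro (N-bound nitrite) is −1; trimethylphosphine is neutral; balancing the −1 overall charge requires Ni(II). Ni sits in group 10, so the d-electron count is 10 − 2 = 8. Nitro (N-bound nitrite) and trimethylphosphine are strong-field ligands (high in the spectrochemical series). A 3d d⁸ ion with strong-field ligands gains enough CFSE to favour square planar over tetrahedral. → square planar.
For [Zr(NCS)4]: Summing ligand charges against the 0 overall charge gives an oxidation state of +4 for zirconium. Group 4 minus oxidation state 4 gives a d⁰ configuration. A d⁰ ion has no crystal-field stabilisation preference between square planar and tetrahedral, so four ligands adopt the sterically favoured tetrahedral geometry. → tetrahedral.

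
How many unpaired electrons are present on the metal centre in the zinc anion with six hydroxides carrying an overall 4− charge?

0 unpaired electrons

Ligand charges: each hydroxide is −1. With an overall charge of −4 the zinc centre must be in the +2 oxidation state.
Group 12 minus oxidation state 2 gives a d¹⁰ configuration.
In an octahedral field the d¹⁰ configuration is t₂g⁶e_g⁴, giving 0 unpaired electrons.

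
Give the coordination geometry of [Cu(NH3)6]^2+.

octahedral

Ligand charges: ammonia is neutral. With an overall charge of +2 the copper centre must be in the +2 oxidation state.
Cu sits in group 11, so the d-electron count is 11 − 2 = 9.
Coordination number: 6.
Six donors around a single metal centre give an octahedral coordination sphere.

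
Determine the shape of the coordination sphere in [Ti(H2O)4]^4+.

tetrahedral

Ligand charges: water is neutral. With an overall charge of +4 the titanium centre must be in the +4 oxidation state.
Ti sits in group 4, so the d-electron count is 4 − 4 = 0.
Coordination number: 4.
A d⁰ ion has no crystal-field stabilisation preference between square planar and tetrahedral, so four ligands adopt the sterically favoured tetrahedral geometry.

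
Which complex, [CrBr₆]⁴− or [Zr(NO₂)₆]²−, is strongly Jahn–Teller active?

[CrBr₆]⁴−: Summing ligand charges against the −4 overall charge gives an oxidation state of +2 for chromium. Cr sits in group 6, so the d-electron count is 6 − 2 = 4. Bromide is a weak-field ligand for a first-row metal, so the complex is high-spin. The t₂g³e_g¹ (high-spin) configuration has an unevenly filled e_g set; the Jahn–Teller theorem predicts a tetragonal distortion (typically axial elongation) to lift the degeneracy.
[Zr(NO₂)₆]²−: Ligand charges: each nitro (N-bound nitrite) is −1. With an overall charge of −2 the zirconium centre must be in the +4 oxidation state. Zr sits in group 4, so the d-electron count is 4 − 4 = 0. The d⁰ configuration leaves the e_g set evenly filled (or empty) — no strong Jahn–Teller driving force.

[CrBr₆]⁴−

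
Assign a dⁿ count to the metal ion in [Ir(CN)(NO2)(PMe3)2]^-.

Each cyanide is −1; each nitro (N-bound nitrite) is −1; trimethylphosphine is neutral; balancing the −1 overall charge requires Ir(I).
Iridium is a group-9 element; Ir(I) is therefore d⁸.

d⁸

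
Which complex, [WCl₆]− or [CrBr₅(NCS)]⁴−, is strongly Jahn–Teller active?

[CrBr₅(NCS)]⁴−

[WCl₆]−: Summing ligand charges against the −1 overall charge gives an oxidation state of +5 for tungsten. Tungsten is a group-6 element; W(V) is therefore d¹. The d¹ configuration leaves the e_g set evenly filled (or empty) — no strong Jahn–Teller driving force.
[CrBr₅(NCS)]⁴−: Each bromide is −1; each isothiocyanate is −1; balancing the −4 overall charge requires Cr(II). Group 6 minus oxidation state 2 gives a d⁴ configuration. Bromide and isothiocyanate are weak-field ligands for a first-row metal, so the complex is high-spin. The t₂g³e_g¹ (high-spin) configuration has an unevenly filled e_g set; the Jahn–Teller theorem predicts a tetragonal distortion (typically axial elongation) to lift the degeneracy.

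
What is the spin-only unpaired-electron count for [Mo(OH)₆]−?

Ligand charges: each hydroxide is −1. With an overall charge of −1 the molybdenum centre must be in the +5 oxidation state.
Molybdenum is a group-6 element; Mo(V) is therefore d¹.
In an octahedral field the d¹ configuration is t₂g¹e_g⁰ (only one arrangement possible), giving 1 unpaired electron.

1 unpaired electron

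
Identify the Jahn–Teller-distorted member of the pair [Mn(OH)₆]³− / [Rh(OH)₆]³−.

[Mn(OH)₆]³−: Each hydroxide is −1; balancing the −3 overall charge requires Mn(III). Manganese is a group-7 element; Mn(III) is therefore d⁴. Hydroxide is a weak-field ligand for a first-row metal, so the complex is high-spin. The t₂g³e_g¹ (high-spin) configuration has an unevenly filled e_g set; the Jahn–Teller theorem predicts a tetragonal distortion (typically axial elongation) to lift the degeneracy.
[Rh(OH)₆]³−: Summing ligand charges against the −3 overall charge gives an oxidation state of +3 for rhodium. Rh sits in group 9, so the d-electron count is 9 − 3 = 6. A 4d ion has a large Δₒ and is invariably low-spin. The d⁶ configuration leaves the e_g set evenly filled (or empty) — no strong Jahn–Teller driving force.

[Mn(OH)₆]³−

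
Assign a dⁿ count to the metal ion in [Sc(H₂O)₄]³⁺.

d0

Ligand charges: water is neutral. With an overall charge of +3 the scandium centre must be in the +3 oxidation state.
Sc sits in group 3, so the d-electron count is 3 − 3 = 0.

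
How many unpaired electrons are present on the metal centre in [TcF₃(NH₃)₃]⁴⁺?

0

Each fluoride is −1; ammonia is neutral; balancing the +4 overall charge requires Tc(VII).
Group 7 minus oxidation state 7 gives a d⁰ configuration.
In an octahedral field the d⁰ configuration is t₂g⁰e_g⁰, giving 0 unpaired electrons.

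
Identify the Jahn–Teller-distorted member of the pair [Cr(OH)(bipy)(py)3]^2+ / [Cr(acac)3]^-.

[Cr(acac)3]^-

[Cr(OH)(bipy)(py)3]^2+: Summing ligand charges against the +2 overall charge gives an oxidation state of +3 for chromium. Group 6 minus oxidation state 3 gives a d³ configuration. The d³ configuration leaves the e_g set evenly filled (or empty) — no strong Jahn–Teller driving force.
[Cr(acac)3]^-: Summing ligand charges against the −1 overall charge gives an oxidation state of +2 for chromium. Group 6 minus oxidation state 2 gives a d⁴ configuration. Acetylacetonate is a weak-field ligand for a first-row metal, so the complex is high-spin. The t₂g³e_g¹ (high-spin) configuration has an unevenly filled e_g set; the Jahn–Teller theorem predicts a tetragonal distortion (typically axial elongation) to lift the degeneracy.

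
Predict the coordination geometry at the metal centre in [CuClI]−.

linear

Ligand charges: each chloride is −1; each iodide is −1. With an overall charge of −1 the copper centre must be in the +1 oxidation state.
Cu sits in group 11, so the d-electron count is 11 − 1 = 10.
Coordination number: 2.
A d¹⁰ ion with only two ligands adopts a linear arrangement (sp hybridisation; no CFSE preference).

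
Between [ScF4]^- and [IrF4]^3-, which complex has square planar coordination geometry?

[IrF4]^3-

For [ScF4]^-: Each fluoride is −1; balancing the −1 overall charge requires Sc(III). Group 3 minus oxidation state 3 gives a d⁰ configuration. A d⁰ ion has no crystal-field stabilisation preference between square planar and tetrahedral, so four ligands adopt the sterically favoured tetrahedral geometry. → tetrahedral.
For [IrF4]^3-: Ligand charges: each fluoride is −1. With an overall charge of −3 the iridium centre must be in the +1 oxidation state. Iridium is a group-9 element; Ir(I) is therefore d⁸. A 5d d⁸ ion has a large crystal-field splitting; square planar leaves the high-energy d_{x²−y²} orbital empty and maximises CFSE. → square planar.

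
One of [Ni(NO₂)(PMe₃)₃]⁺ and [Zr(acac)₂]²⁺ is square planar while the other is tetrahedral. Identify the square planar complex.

For [Ni(NO₂)(PMe₃)₃]⁺: Each nitro (N-bound nitrite) is −1; trimethylphosphine is neutral; balancing the +1 overall charge requires Ni(II). Group 10 minus oxidation state 2 gives a d⁸ configuration. Nitro (N-bound nitrite) and trimethylphosphine are strong-field ligands (high in the spectrochemical series). A 3d d⁸ ion with strong-field ligands gains enough CFSE to favour square planar over tetrahedral. → square planar.
For [Zr(acac)₂]²⁺: Each acetylacetonate is −1; balancing the +2 overall charge requires Zr(IV). Zr sits in group 4, so the d-electron count is 4 − 4 = 0. A d⁰ ion has no crystal-field stabilisation preference between square planar and tetrahedral, so four ligands adopt the sterically favoured tetrahedral geometry. → tetrahedral.

[Ni(NO₂)(PMe₃)₃]⁺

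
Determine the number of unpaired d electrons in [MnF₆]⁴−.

5

Ligand charges: each fluoride is −1. With an overall charge of −4 the manganese centre must be in the +2 oxidation state.
Mn sits in group 7, so the d-electron count is 7 − 2 = 5.
The spin state decides the count: Fluoride is a weak-field ligand for a first-row metal, so the complex is high-spin.
An octahedral high-spin d⁵ ion is t₂g³e_g², giving 5 unpaired electrons.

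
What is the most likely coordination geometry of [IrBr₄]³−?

Each bromide is −1; balancing the −3 overall charge requires Ir(I).
Iridium is a group-9 element; Ir(I) is therefore d⁸.
Coordination number: 4.
A 5d d⁸ ion has a large crystal-field splitting; square planar leaves the high-energy d_{x²−y²} orbital empty and maximises CFSE.

square planar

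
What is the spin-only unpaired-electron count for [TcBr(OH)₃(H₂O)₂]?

Summing ligand charges against the 0 overall charge gives an oxidation state of +4 for technetium.
Technetium is a group-7 element; Tc(IV) is therefore d³.
In an octahedral field the d³ configuration is t₂g³e_g⁰ (only one arrangement possible), giving 3 unpaired electrons.

3 unpaired electrons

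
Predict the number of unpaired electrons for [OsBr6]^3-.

Ligand charges: each bromide is −1. With an overall charge of −3 the osmium centre must be in the +3 oxidation state.
Group 8 minus oxidation state 3 gives a d⁵ configuration.
The spin state decides the count: a 5d ion has a large Δₒ and is invariably low-spin.
An octahedral low-spin d⁵ ion is t₂g⁵e_g⁰, giving 1 unpaired electron.

1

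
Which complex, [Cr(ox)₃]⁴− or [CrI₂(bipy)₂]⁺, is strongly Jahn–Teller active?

[Cr(ox)₃]⁴−: Each oxalate is −2; balancing the −4 overall charge requires Cr(II). Cr sits in group 6, so the d-electron count is 6 − 2 = 4. Oxalate is a weak-field ligand for a first-row metal, so the complex is high-spin. The t₂g³e_g¹ (high-spin) configuration has an unevenly filled e_g set; the Jahn–Teller theorem predicts a tetragonal distortion (typically axial elongation) to lift the degeneracy.
[CrI₂(bipy)₂]⁺: Each iodide is −1; 2,2′-bipyridine is neutral; balancing the +1 overall charge requires Cr(III). Chromium is a group-6 element; Cr(III) is therefore d³. The d³ configuration leaves the e_g set evenly filled (or empty) — no strong Jahn–Teller driving force.

[Cr(ox)₃]⁴−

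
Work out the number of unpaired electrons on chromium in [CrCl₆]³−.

Each chloride is −1; balancing the −3 overall charge requires Cr(III).
Cr sits in group 6, so the d-electron count is 6 − 3 = 3.
In an octahedral field the d³ configuration is t₂g³e_g⁰ (only one arrangement possible), giving 3 unpaired electrons.

3 unpaired electrons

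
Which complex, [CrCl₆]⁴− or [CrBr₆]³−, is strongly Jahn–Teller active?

[CrCl₆]⁴−: Summing ligand charges against the −4 overall charge gives an oxidation state of +2 for chromium. Chromium is a group-6 element; Cr(II) is therefore d⁴. Chloride is a weak-field ligand for a first-row metal, so the complex is high-spin. The t₂g³e_g¹ (high-spin) configuration has an unevenly filled e_g set; the Jahn–Teller theorem predicts a tetragonal distortion (typically axial elongation) to lift the degeneracy.
[CrBr₆]³−: Ligand charges: each bromide is −1. With an overall charge of −3 the chromium centre must be in the +3 oxidation state. Cr sits in group 6, so the d-electron count is 6 − 3 = 3. The d³ configuration leaves the e_g set evenly filled (or empty) — no strong Jahn–Teller driving force.

[CrCl₆]⁴−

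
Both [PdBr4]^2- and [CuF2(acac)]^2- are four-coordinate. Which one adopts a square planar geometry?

For [PdBr4]^2-: Each bromide is −1; balancing the −2 overall charge requires Pd(II). Group 10 minus oxidation state 2 gives a d⁸ configuration. A 4d d⁸ ion has a large crystal-field splitting; square planar leaves the high-energy d_{x²−y²} orbital empty and maximises CFSE. → square planar.
For [CuF2(acac)]^2-: Ligand charges: each fluoride is −1; each acetylacetonate is −1. With an overall charge of −2 the copper centre must be in the +1 oxidation state. Copper is a group-11 element; Cu(I) is therefore d¹⁰. A d¹⁰ ion has no crystal-field stabilisation preference between square planar and tetrahedral, so four ligands adopt the sterically favoured tetrahedral geometry. → tetrahedral.

[PdBr4]^2-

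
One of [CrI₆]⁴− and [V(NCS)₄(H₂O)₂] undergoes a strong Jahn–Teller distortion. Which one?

[CrI₆]⁴−

[CrI₆]⁴−: Ligand charges: each iodide is −1. With an overall charge of −4 the chromium centre must be in the +2 oxidation state. Cr sits in group 6, so the d-electron count is 6 − 2 = 4. Iodide is a weak-field ligand for a first-row metal, so the complex is high-spin. The t₂g³e_g¹ (high-spin) configuration has an unevenly filled e_g set; the Jahn–Teller theorem predicts a tetragonal distortion (typically axial elongation) to lift the degeneracy.
[V(NCS)₄(H₂O)₂]: Ligand charges: each isothiocyanate is −1; water is neutral. With an overall charge of 0 the vanadium centre must be in the +4 oxidation state. Group 5 minus oxidation state 4 gives a d¹ configuration. The d¹ configuration leaves the e_g set evenly filled (or empty) — no strong Jahn–Teller driving force.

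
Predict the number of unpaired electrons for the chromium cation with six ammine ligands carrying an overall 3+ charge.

3 unpaired electrons

Ligand charges: ammonia is neutral. With an overall charge of +3 the chromium centre must be in the +3 oxidation state.
Group 6 minus oxidation state 3 gives a d³ configuration.
In an octahedral field the d³ configuration is t₂g³e_g⁰ (only one arrangement possible), giving 3 unpaired electrons.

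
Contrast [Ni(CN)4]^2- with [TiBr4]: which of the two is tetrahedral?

For [Ni(CN)4]^2-: Summing ligand charges against the −2 overall charge gives an oxidation state of +2 for nickel. Group 10 minus oxidation state 2 gives a d⁸ configuration. Cyanide is a strong-field ligand (high in the spectrochemical series). A 3d d⁸ ion with strong-field ligands gains enough CFSE to favour square planar over tetrahedral. → square planar.
For [TiBr4]: Summing ligand charges against the 0 overall charge gives an oxidation state of +4 for titanium. Ti sits in group 4, so the d-electron count is 4 − 4 = 0. A d⁰ ion has no crystal-field stabilisation preference between square planar and tetrahedral, so four ligands adopt the sterically favoured tetrahedral geometry. → tetrahedral.

[TiBr4]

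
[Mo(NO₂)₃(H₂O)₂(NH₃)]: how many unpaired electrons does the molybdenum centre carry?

3 unpaired electrons

Summing ligand charges against the 0 overall charge gives an oxidation state of +3 for molybdenum.
Molybdenum is a group-6 element; Mo(III) is therefore d³.
In an octahedral field the d³ configuration is t₂g³e_g⁰ (only one arrangement possible), giving 3 unpaired electrons.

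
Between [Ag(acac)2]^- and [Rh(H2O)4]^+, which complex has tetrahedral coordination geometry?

[Ag(acac)2]^-

For [Ag(acac)2]^-: Summing ligand charges against the −1 overall charge gives an oxidation state of +1 for silver. Group 11 minus oxidation state 1 gives a d¹⁰ configuration. A d¹⁰ ion has no crystal-field stabilisation preference between square planar and tetrahedral, so four ligands adopt the sterically favoured tetrahedral geometry. → tetrahedral.
For [Rh(H2O)4]^+: Summing ligand charges against the +1 overall charge gives an oxidation state of +1 for rhodium. Group 9 minus oxidation state 1 gives a d⁸ configuration. A 4d d⁸ ion has a large crystal-field splitting; square planar leaves the high-energy d_{x²−y²} orbital empty and maximises CFSE. → square planar.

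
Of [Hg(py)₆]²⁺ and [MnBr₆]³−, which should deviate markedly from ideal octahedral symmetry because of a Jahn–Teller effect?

[Hg(py)₆]²⁺: Pyridine is neutral; balancing the +2 overall charge requires Hg(II). Mercury is a group-12 element; Hg(II) is therefore d¹⁰. The d¹⁰ configuration leaves the e_g set evenly filled (or empty) — no strong Jahn–Teller driving force.
[MnBr₆]³−: Summing ligand charges against the −3 overall charge gives an oxidation state of +3 for manganese. Mn sits in group 7, so the d-electron count is 7 − 3 = 4. Bromide is a weak-field ligand for a first-row metal, so the complex is high-spin. The t₂g³e_g¹ (high-spin) configuration has an unevenly filled e_g set; the Jahn–Teller theorem predicts a tetragonal distortion (typically axial elongation) to lift the degeneracy.

[MnBr₆]³−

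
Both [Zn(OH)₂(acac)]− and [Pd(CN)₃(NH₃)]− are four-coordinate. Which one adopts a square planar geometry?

For [Zn(OH)₂(acac)]−: Each hydroxide is −1; each acetylacetonate is −1; balancing the −1 overall charge requires Zn(II). Group 12 minus oxidation state 2 gives a d¹⁰ configuration. A d¹⁰ ion has no crystal-field stabilisation preference between square planar and tetrahedral, so four ligands adopt the sterically favoured tetrahedral geometry. → tetrahedral.
For [Pd(CN)₃(NH₃)]−: Summing ligand charges against the −1 overall charge gives an oxidation state of +2 for palladium. Palladium is a group-10 element; Pd(II) is therefore d⁸. A 4d d⁸ ion has a large crystal-field splitting; square planar leaves the high-energy d_{x²−y²} orbital empty and maximises CFSE. → square planar.

[Pd(CN)₃(NH₃)]−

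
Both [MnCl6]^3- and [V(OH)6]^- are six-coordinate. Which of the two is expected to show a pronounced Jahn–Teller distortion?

[MnCl6]^3-: Ligand charges: each chloride is −1. With an overall charge of −3 the manganese centre must be in the +3 oxidation state. Group 7 minus oxidation state 3 gives a d⁴ configuration. Chloride is a weak-field ligand for a first-row metal, so the complex is high-spin. The t₂g³e_g¹ (high-spin) configuration has an unevenly filled e_g set; the Jahn–Teller theorem predicts a tetragonal distortion (typically axial elongation) to lift the degeneracy.
[V(OH)6]^-: Each hydroxide is −1; balancing the −1 overall charge requires V(V). Group 5 minus oxidation state 5 gives a d⁰ configuration. The d⁰ configuration leaves the e_g set evenly filled (or empty) — no strong Jahn–Teller driving force.

[MnCl6]^3-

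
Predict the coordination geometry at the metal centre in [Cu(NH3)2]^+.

Ligand charges: ammonia is neutral. With an overall charge of +1 the copper centre must be in the +1 oxidation state.
Group 11 minus oxidation state 1 gives a d¹⁰ configuration.
Coordination number: 2.
A d¹⁰ ion with only two ligands adopts a linear arrangement (sp hybridisation; no CFSE preference).

linear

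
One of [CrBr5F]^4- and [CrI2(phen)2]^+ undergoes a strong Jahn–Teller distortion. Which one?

[CrBr5F]^4-

[CrBr5F]^4-: Ligand charges: each bromide is −1; each fluoride is −1. With an overall charge of −4 the chromium centre must be in the +2 oxidation state. Group 6 minus oxidation state 2 gives a d⁴ configuration. Bromide and fluoride are weak-field ligands for a first-row metal, so the complex is high-spin. The t₂g³e_g¹ (high-spin) configuration has an unevenly filled e_g set; the Jahn–Teller theorem predicts a tetragonal distortion (typically axial elongation) to lift the degeneracy.
[CrI2(phen)2]^+: Summing ligand charges against the +1 overall charge gives an oxidation state of +3 for chromium. Group 6 minus oxidation state 3 gives a d³ configuration. The d³ configuration leaves the e_g set evenly filled (or empty) — no strong Jahn–Teller driving force.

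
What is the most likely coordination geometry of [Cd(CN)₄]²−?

Each cyanide is −1; balancing the −2 overall charge requires Cd(II).
Group 12 minus oxidation state 2 gives a d¹⁰ configuration.
Coordination number: 4.
A d¹⁰ ion has no crystal-field stabilisation preference between square planar and tetrahedral, so four ligands adopt the sterically favoured tetrahedral geometry.

tetrahedral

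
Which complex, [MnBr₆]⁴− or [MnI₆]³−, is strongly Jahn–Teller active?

[MnI₆]³−

[MnBr₆]⁴−: Summing ligand charges against the −4 overall charge gives an oxidation state of +2 for manganese. Manganese is a group-7 element; Mn(II) is therefore d⁵. Bromide is a weak-field ligand for a first-row metal, so the complex is high-spin. The d⁵ configuration leaves the e_g set evenly filled (or empty) — no strong Jahn–Teller driving force.
[MnI₆]³−: Each iodide is −1; balancing the −3 overall charge requires Mn(III). Group 7 minus oxidation state 3 gives a d⁴ configuration. Iodide is a weak-field ligand for a first-row metal, so the complex is high-spin. The t₂g³e_g¹ (high-spin) configuration has an unevenly filled e_g set; the Jahn–Teller theorem predicts a tetragonal distortion (typically axial elongation) to lift the degeneracy.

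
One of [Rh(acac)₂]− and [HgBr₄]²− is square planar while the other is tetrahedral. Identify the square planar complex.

[Rh(acac)₂]−

For [Rh(acac)₂]−: Summing ligand charges against the −1 overall charge gives an oxidation state of +1 for rhodium. Rhodium is a group-9 element; Rh(I) is therefore d⁸. A 4d d⁸ ion has a large crystal-field splitting; square planar leaves the high-energy d_{x²−y²} orbital empty and maximises CFSE. → square planar.
For [HgBr₄]²−: Each bromide is −1; balancing the −2 overall charge requires Hg(II). Group 12 minus oxidation state 2 gives a d¹⁰ configuration. A d¹⁰ ion has no crystal-field stabilisation preference between square planar and tetrahedral, so four ligands adopt the sterically favoured tetrahedral geometry. → tetrahedral.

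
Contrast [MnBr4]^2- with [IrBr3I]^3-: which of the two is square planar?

[IrBr3I]^3-

For [MnBr4]^2-: Summing ligand charges against the −2 overall charge gives an oxidation state of +2 for manganese. Manganese is a group-7 element; Mn(II) is therefore d⁵. A high-spin d⁵ ion has zero CFSE in either geometry, so four ligands adopt the sterically favoured tetrahedral geometry. → tetrahedral.
For [IrBr3I]^3-: Ligand charges: each bromide is −1; each iodide is −1. With an overall charge of −3 the iridium centre must be in the +1 oxidation state. Iridium is a group-9 element; Ir(I) is therefore d⁸. A 5d d⁸ ion has a large crystal-field splitting; square planar leaves the high-energy d_{x²−y²} orbital empty and maximises CFSE. → square planar.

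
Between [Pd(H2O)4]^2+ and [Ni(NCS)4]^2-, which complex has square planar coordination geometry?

For [Pd(H2O)4]^2+: Water is neutral; balancing the +2 overall charge requires Pd(II). Pd sits in group 10, so the d-electron count is 10 − 2 = 8. A 4d d⁸ ion has a large crystal-field splitting; square planar leaves the high-energy d_{x²−y²} orbital empty and maximises CFSE. → square planar.
For [Ni(NCS)4]^2-: Each isothiocyanate is −1; balancing the −2 overall charge requires Ni(II). Group 10 minus oxidation state 2 gives a d⁸ configuration. Isothiocyanate is a weak-field ligand. With weak-field ligands the CFSE gain from square planar is small, so a 3d d⁸ ion takes the sterically preferred tetrahedral geometry. → tetrahedral.

[Pd(H2O)4]^2+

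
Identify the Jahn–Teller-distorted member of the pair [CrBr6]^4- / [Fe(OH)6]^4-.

[CrBr6]^4-: Summing ligand charges against the −4 overall charge gives an oxidation state of +2 for chromium. Chromium is a group-6 element; Cr(II) is therefore d⁴. Bromide is a weak-field ligand for a first-row metal, so the complex is high-spin. The t₂g³e_g¹ (high-spin) configuration has an unevenly filled e_g set; the Jahn–Teller theorem predicts a tetragonal distortion (typically axial elongation) to lift the degeneracy.
[Fe(OH)6]^4-: Each hydroxide is −1; balancing the −4 overall charge requires Fe(II). Fe sits in group 8, so the d-electron count is 8 − 2 = 6. Hydroxide is a weak-field ligand for a first-row metal, so the complex is high-spin. The d⁶ configuration leaves the e_g set evenly filled (or empty) — no strong Jahn–Teller driving force.

[CrBr6]^4-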